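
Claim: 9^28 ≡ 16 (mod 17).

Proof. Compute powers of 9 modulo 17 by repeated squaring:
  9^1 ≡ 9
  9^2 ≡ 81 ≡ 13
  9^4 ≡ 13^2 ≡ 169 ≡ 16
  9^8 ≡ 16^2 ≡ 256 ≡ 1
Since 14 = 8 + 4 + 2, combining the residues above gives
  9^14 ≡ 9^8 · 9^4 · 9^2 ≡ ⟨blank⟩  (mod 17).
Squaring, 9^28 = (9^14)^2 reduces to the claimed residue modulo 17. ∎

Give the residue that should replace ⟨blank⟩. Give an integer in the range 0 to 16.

9^8 · 9^4 · 9^2 ≡ 1 · 16 · 13 = 208.
208 mod 17 = 4, so 9^14 ≡ 4 (mod 17).

4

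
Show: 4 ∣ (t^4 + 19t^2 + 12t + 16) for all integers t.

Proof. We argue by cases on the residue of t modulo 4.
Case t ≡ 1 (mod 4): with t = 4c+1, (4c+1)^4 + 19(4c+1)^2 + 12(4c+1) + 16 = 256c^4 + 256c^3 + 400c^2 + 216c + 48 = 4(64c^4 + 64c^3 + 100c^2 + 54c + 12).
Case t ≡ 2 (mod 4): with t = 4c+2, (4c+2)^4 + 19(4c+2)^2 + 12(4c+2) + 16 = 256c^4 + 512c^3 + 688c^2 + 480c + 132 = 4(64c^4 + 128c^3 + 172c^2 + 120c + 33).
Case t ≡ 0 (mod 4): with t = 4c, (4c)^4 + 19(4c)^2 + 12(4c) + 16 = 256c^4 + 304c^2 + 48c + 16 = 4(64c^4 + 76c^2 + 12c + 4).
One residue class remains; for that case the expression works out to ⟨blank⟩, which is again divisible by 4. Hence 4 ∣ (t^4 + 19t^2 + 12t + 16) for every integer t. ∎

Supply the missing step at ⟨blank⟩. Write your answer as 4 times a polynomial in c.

4(64c^4 + 192c^3 + 292c^2 + 234c + 76)

Only t ≡ 3 (mod 4) is unaccounted for. Put t = 4c+3:
(4c+3)^4 + 19(4c+3)^2 + 12(4c+3) + 16 expands to 256c^4 + 768c^3 + 1168c^2 + 936c + 304,
and factoring out 4 leaves 4(64c^4 + 192c^3 + 292c^2 + 234c + 76).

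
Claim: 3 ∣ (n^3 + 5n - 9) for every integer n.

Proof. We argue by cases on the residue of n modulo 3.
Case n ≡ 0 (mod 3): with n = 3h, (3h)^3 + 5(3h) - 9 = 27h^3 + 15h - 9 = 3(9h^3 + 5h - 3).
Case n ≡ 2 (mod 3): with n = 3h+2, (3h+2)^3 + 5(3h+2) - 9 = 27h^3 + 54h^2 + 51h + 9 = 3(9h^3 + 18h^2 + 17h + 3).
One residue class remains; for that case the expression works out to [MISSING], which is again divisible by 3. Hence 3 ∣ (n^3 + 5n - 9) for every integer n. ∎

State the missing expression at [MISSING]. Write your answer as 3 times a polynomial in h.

Only n ≡ 1 (mod 3) is unaccounted for. Put n = 3h+1:
(3h+1)^3 + 5(3h+1) - 9 expands to 27h^3 + 27h^2 + 24h - 3,
and factoring out 3 leaves 3(9h^3 + 9h^2 + 8h - 1).

3(9h^3 + 9h^2 + 8h - 1)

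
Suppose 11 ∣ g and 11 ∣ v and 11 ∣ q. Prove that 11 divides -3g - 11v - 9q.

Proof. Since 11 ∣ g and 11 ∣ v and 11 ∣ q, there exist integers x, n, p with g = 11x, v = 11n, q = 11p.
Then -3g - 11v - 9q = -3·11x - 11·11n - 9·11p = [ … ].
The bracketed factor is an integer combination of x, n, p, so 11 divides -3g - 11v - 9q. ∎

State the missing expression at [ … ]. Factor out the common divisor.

11(-11n - 9p - 3x)

Each term has a factor of 11: -3·11x - 11·11n - 9·11p = 11·(-11n - 9p - 3x).
Since -11n - 9p - 3x is an integer, 11 ∣ (-3g - 11v - 9q).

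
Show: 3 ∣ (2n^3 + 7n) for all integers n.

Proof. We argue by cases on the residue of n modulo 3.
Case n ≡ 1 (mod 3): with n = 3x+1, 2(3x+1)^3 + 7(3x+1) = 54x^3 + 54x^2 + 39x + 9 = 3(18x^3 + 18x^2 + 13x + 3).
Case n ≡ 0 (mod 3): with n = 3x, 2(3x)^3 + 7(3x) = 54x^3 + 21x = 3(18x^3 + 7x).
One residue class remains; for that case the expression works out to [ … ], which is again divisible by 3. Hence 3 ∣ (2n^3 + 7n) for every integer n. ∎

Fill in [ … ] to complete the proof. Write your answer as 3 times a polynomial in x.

Only n ≡ 2 (mod 3) is unaccounted for. Put n = 3x+2:
2(3x+2)^3 + 7(3x+2) expands to 54x^3 + 108x^2 + 93x + 30,
and factoring out 3 leaves 3(18x^3 + 36x^2 + 31x + 10).

3(18x^3 + 36x^2 + 31x + 10)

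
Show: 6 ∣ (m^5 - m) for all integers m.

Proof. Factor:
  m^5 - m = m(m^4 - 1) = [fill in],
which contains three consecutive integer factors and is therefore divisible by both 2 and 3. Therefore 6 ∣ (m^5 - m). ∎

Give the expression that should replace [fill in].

(m - 1)m(m + 1)(m^2 + 1)

m^4 - 1 = (m^2 - 1)(m^2 + 1), and m^2 - 1 = (m-1)(m+1).
So m(m^4 - 1) = (m - 1)m(m + 1)(m^2 + 1).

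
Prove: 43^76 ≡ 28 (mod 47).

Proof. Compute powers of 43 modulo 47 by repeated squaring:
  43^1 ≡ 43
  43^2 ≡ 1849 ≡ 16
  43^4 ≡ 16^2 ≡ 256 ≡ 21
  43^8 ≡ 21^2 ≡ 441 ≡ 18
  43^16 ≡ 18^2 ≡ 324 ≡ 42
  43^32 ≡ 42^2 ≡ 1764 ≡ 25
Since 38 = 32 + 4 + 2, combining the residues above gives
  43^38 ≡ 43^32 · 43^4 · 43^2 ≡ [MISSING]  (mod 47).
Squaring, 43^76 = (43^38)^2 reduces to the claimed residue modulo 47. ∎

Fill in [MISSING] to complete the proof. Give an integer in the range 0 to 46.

34

Multiply the listed residues: 25 · 21 · 16 = 525 → 8400.
Reducing modulo 47: 8400 = 178·47 + 34, so 43^38 ≡ 34.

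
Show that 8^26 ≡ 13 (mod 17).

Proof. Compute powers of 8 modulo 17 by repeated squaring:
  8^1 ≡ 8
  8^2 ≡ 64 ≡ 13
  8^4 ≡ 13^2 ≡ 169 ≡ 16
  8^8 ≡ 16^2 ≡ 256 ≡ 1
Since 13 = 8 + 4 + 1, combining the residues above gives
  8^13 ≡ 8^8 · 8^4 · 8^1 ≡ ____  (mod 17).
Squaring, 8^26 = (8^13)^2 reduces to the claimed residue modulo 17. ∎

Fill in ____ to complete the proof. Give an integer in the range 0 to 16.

Multiply the listed residues: 1 · 16 · 8 = 16 → 128.
Reducing modulo 17: 128 = 7·17 + 9, so 8^13 ≡ 9.

9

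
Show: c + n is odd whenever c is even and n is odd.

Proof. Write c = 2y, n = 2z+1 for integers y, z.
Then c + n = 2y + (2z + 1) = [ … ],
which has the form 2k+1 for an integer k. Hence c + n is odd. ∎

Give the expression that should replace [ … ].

Expanding: 2y + (2z + 1) = 2y + 2z + 1.
Every term except the constant is even, so this is 2(y + z) + 1,
and y + z ∈ ℤ gives the required form.

2(y + z) + 1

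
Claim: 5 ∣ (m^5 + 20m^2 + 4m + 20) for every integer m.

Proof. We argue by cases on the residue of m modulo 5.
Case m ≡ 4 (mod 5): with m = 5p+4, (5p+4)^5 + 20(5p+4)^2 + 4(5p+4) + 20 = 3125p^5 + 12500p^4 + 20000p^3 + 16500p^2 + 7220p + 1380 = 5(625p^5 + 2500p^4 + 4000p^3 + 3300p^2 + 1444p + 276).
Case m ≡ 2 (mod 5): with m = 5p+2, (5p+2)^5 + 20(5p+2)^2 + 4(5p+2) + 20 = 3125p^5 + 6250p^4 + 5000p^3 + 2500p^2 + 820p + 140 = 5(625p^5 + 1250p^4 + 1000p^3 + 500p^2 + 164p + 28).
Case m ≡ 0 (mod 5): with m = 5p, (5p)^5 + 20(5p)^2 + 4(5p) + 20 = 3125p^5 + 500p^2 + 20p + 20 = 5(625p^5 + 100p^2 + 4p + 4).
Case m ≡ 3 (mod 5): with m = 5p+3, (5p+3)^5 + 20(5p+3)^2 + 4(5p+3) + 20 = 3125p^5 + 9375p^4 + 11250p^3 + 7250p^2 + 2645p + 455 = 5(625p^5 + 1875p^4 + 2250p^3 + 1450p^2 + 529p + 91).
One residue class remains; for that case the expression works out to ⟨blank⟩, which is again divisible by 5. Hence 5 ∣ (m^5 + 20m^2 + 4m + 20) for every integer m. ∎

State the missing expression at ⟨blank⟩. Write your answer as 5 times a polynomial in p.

5(625p^5 + 625p^4 + 250p^3 + 150p^2 + 49p + 9)

Only m ≡ 1 (mod 5) is unaccounted for. Put m = 5p+1:
(5p+1)^5 + 20(5p+1)^2 + 4(5p+1) + 20 expands to 3125p^5 + 3125p^4 + 1250p^3 + 750p^2 + 245p + 45,
and factoring out 5 leaves 5(625p^5 + 625p^4 + 250p^3 + 150p^2 + 49p + 9).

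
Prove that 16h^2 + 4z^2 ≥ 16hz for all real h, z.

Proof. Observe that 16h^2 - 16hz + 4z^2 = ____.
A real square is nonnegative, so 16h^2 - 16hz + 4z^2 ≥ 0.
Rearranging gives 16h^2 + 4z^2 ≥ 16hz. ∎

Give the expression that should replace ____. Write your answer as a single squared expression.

(4h - 2z)^2

16h^2 - 16hz + 4z^2 is a perfect-square trinomial: the outer terms are (4h)^2 and (2z)^2, and the cross term is -2·4h·2z.
So 16h^2 - 16hz + 4z^2 = (4h - 2z)^2 ≥ 0.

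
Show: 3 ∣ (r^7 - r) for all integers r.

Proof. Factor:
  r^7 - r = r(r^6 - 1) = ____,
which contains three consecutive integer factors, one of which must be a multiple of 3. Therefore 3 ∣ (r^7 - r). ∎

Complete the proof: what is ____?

r^6 - 1 = (r^2 - 1)(r^4 + r^2 + 1), and r^2 - 1 = (r-1)(r+1).
So r(r^6 - 1) = (r - 1)r(r + 1)(r^4 + r^2 + 1).

(r - 1)r(r + 1)(r^4 + r^2 + 1)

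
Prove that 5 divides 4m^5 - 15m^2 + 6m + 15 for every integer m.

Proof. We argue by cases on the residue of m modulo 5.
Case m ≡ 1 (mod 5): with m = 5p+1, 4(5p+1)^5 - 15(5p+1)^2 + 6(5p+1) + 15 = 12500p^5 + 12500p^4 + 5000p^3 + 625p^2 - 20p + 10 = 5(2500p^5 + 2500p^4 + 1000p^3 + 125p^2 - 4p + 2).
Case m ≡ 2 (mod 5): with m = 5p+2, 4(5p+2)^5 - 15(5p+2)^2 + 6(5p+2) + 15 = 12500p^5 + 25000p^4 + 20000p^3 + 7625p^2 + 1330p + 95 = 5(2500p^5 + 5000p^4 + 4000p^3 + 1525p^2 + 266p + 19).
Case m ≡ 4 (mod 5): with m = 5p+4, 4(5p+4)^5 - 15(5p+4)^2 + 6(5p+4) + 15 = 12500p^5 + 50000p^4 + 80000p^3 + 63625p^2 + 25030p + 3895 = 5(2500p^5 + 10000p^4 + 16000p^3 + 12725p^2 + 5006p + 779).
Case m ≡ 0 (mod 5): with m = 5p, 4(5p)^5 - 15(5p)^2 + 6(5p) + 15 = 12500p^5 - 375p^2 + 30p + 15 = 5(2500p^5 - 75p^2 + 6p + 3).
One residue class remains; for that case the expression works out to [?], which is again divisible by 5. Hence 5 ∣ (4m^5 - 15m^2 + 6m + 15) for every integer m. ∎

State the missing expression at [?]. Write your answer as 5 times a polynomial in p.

Only m ≡ 3 (mod 5) is unaccounted for. Put m = 5p+3:
4(5p+3)^5 - 15(5p+3)^2 + 6(5p+3) + 15 expands to 12500p^5 + 37500p^4 + 45000p^3 + 26625p^2 + 7680p + 870,
and factoring out 5 leaves 5(2500p^5 + 7500p^4 + 9000p^3 + 5325p^2 + 1536p + 174).

5(2500p^5 + 7500p^4 + 9000p^3 + 5325p^2 + 1536p + 174)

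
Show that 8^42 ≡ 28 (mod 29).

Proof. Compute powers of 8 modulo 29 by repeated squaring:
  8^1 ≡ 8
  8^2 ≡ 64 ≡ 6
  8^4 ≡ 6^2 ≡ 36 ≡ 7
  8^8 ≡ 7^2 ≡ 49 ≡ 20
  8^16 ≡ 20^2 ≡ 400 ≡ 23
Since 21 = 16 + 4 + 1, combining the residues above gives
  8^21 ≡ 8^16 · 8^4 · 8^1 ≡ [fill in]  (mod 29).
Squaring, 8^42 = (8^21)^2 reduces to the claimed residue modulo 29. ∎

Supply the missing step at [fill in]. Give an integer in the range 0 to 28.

12

Multiply the listed residues: 23 · 7 · 8 = 161 → 1288.
Reducing modulo 29: 1288 = 44·29 + 12, so 8^21 ≡ 12.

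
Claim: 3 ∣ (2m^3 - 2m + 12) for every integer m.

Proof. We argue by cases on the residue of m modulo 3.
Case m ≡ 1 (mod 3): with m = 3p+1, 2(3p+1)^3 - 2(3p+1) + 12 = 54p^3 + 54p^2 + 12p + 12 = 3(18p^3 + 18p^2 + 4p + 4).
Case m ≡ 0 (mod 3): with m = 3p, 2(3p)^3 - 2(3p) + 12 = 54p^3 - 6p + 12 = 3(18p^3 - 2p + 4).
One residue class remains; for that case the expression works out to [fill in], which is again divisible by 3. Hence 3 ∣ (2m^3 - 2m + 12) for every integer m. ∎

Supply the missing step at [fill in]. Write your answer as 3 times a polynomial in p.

3(18p^3 + 36p^2 + 22p + 8)

The residues treated are {1, 0}, so the missing case is m ≡ 2 (mod 3); write m = 3p+2.
Then 2(3p+2)^3 - 2(3p+2) + 12 = 54p^3 + 108p^2 + 66p + 24 = 3(18p^3 + 36p^2 + 22p + 8).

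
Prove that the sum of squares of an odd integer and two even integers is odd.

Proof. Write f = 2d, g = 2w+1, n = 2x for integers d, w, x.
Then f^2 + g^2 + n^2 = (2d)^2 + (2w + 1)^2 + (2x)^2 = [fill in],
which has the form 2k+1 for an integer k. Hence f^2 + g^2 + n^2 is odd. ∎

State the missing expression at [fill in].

(2d)^2 + (2w + 1)^2 + (2x)^2 = 4d^2 + 4w^2 + 4w + 4x^2 + 1
= 2(2d^2 + 2w^2 + 2w + 2x^2) + 1.
Since 2d^2 + 2w^2 + 2w + 2x^2 is an integer, the sum of squares is of the form 2k+1 for an integer k.

2(2d^2 + 2w^2 + 2w + 2x^2) + 1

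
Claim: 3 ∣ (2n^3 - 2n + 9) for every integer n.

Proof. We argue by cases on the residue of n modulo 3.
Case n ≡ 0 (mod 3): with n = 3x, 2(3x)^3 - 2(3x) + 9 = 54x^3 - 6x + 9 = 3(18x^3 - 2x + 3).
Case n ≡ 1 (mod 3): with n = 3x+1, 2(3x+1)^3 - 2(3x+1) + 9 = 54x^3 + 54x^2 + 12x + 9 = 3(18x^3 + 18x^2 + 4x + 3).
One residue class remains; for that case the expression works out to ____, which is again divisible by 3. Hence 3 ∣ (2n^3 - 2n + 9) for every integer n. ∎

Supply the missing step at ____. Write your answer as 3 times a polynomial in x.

3(18x^3 + 36x^2 + 22x + 7)

The residues treated are {0, 1}, so the missing case is n ≡ 2 (mod 3); write n = 3x+2.
Then 2(3x+2)^3 - 2(3x+2) + 9 = 54x^3 + 108x^2 + 66x + 21 = 3(18x^3 + 36x^2 + 22x + 7).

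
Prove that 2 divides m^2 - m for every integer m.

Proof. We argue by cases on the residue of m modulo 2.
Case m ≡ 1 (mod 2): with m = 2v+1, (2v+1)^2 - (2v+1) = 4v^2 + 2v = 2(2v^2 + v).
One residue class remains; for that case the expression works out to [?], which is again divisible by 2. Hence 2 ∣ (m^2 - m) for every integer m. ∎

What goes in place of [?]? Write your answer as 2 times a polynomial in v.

2(2v^2 - v)

Only m ≡ 0 (mod 2) is unaccounted for. Put m = 2v:
(2v)^2 - (2v) expands to 4v^2 - 2v,
and factoring out 2 leaves 2(2v^2 - v).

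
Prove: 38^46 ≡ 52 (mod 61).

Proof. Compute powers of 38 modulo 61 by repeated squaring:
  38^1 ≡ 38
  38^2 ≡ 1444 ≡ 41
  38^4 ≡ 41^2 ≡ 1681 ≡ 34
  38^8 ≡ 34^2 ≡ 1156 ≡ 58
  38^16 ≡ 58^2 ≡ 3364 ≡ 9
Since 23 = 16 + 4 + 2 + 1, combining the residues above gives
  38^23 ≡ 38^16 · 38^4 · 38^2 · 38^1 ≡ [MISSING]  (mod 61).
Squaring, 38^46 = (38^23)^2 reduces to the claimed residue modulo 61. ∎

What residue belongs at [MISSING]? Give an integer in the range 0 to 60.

Multiply the listed residues: 9 · 34 · 41 · 38 = 306 → 12546 → 476748.
Reducing modulo 61: 476748 = 7815·61 + 33, so 38^23 ≡ 33.

33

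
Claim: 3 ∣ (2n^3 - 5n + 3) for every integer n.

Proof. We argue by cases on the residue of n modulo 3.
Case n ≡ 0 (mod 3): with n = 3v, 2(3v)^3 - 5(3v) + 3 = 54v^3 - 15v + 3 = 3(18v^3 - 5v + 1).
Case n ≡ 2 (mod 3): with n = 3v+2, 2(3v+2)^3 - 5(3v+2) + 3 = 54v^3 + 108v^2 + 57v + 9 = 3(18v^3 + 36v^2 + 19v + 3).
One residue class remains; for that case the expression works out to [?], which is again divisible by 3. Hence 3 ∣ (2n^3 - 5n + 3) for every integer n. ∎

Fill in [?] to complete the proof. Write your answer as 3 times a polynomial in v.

3(18v^3 + 18v^2 + v)

The residues treated are {0, 2}, so the missing case is n ≡ 1 (mod 3); write n = 3v+1.
Then 2(3v+1)^3 - 5(3v+1) + 3 = 54v^3 + 54v^2 + 3v = 3(18v^3 + 18v^2 + v).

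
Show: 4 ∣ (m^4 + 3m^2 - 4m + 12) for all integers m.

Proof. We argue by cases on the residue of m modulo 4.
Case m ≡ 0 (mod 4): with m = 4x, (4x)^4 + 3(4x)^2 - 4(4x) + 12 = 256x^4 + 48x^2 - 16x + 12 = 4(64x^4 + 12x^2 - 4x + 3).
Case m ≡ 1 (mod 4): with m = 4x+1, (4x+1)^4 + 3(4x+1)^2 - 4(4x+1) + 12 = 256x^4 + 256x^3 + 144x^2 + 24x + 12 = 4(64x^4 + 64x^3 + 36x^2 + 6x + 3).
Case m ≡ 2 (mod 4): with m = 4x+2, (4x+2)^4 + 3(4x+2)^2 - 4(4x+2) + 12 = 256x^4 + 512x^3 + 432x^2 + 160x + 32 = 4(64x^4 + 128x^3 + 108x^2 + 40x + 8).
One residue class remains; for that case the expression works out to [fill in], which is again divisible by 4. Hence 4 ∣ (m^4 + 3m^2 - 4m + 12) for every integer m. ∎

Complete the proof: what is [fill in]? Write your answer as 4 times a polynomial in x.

Only m ≡ 3 (mod 4) is unaccounted for. Put m = 4x+3:
(4x+3)^4 + 3(4x+3)^2 - 4(4x+3) + 12 expands to 256x^4 + 768x^3 + 912x^2 + 488x + 108,
and factoring out 4 leaves 4(64x^4 + 192x^3 + 228x^2 + 122x + 27).

4(64x^4 + 192x^3 + 228x^2 + 122x + 27)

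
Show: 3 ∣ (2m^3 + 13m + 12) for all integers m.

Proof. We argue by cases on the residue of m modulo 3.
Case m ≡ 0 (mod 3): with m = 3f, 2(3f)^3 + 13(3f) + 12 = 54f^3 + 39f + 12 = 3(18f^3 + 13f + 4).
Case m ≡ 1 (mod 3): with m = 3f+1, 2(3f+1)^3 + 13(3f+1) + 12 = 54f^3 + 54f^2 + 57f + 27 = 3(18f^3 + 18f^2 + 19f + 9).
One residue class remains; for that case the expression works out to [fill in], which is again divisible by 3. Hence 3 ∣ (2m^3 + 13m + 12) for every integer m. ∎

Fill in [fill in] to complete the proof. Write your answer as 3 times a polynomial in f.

Only m ≡ 2 (mod 3) is unaccounted for. Put m = 3f+2:
2(3f+2)^3 + 13(3f+2) + 12 expands to 54f^3 + 108f^2 + 111f + 54,
and factoring out 3 leaves 3(18f^3 + 36f^2 + 37f + 18).

3(18f^3 + 36f^2 + 37f + 18)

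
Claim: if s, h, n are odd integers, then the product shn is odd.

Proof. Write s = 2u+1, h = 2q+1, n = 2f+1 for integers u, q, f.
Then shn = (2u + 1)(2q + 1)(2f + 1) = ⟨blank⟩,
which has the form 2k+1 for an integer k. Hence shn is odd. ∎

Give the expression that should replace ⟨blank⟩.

Expanding: (2u + 1)(2q + 1)(2f + 1) = 8fqu + 4fq + 4fu + 2f + 4qu + 2q + 2u + 1.
Every term except the constant is even, so this is 2(4fqu + 2fq + 2fu + f + 2qu + q + u) + 1,
and 4fqu + 2fq + 2fu + f + 2qu + q + u ∈ ℤ gives the required form.

2(4fqu + 2fq + 2fu + f + 2qu + q + u) + 1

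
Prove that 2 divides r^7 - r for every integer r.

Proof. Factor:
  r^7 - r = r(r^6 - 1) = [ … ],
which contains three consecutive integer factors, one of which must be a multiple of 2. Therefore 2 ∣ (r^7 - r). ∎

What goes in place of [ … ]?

r^6 - 1 = (r^2 - 1)(r^4 + r^2 + 1), and r^2 - 1 = (r-1)(r+1).
So r(r^6 - 1) = (r - 1)r(r + 1)(r^4 + r^2 + 1).

(r - 1)r(r + 1)(r^4 + r^2 + 1)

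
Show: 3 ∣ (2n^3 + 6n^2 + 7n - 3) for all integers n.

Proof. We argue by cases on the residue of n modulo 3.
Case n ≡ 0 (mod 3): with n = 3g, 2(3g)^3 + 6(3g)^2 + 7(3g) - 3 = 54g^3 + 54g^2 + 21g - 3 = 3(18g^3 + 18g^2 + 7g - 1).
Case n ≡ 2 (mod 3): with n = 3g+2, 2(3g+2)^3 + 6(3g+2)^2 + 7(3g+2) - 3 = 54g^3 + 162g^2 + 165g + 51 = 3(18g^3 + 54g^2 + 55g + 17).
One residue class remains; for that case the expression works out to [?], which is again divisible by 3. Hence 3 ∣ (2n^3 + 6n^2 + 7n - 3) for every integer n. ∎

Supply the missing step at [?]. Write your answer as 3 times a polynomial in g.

3(18g^3 + 36g^2 + 25g + 4)

Only n ≡ 1 (mod 3) is unaccounted for. Put n = 3g+1:
2(3g+1)^3 + 6(3g+1)^2 + 7(3g+1) - 3 expands to 54g^3 + 108g^2 + 75g + 12,
and factoring out 3 leaves 3(18g^3 + 36g^2 + 25g + 4).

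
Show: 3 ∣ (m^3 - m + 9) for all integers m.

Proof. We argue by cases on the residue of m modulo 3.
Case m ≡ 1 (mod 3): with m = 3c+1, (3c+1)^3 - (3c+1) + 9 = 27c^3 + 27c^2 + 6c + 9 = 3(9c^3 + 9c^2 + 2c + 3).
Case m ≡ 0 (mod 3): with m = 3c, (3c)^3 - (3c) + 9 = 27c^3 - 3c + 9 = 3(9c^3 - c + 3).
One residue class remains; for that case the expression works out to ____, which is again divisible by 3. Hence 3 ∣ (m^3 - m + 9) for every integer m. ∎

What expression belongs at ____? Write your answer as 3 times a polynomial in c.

The residues treated are {1, 0}, so the missing case is m ≡ 2 (mod 3); write m = 3c+2.
Then (3c+2)^3 - (3c+2) + 9 = 27c^3 + 54c^2 + 33c + 15 = 3(9c^3 + 18c^2 + 11c + 5).

3(9c^3 + 18c^2 + 11c + 5)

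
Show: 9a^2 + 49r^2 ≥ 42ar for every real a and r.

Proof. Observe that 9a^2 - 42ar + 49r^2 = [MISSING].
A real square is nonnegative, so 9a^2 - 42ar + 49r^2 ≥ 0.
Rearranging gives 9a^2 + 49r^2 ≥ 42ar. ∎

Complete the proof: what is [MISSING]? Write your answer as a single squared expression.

(3a - 7r)^2

9a^2 - 42ar + 49r^2 is a perfect-square trinomial: the outer terms are (3a)^2 and (7r)^2, and the cross term is -2·3a·7r.
So 9a^2 - 42ar + 49r^2 = (3a - 7r)^2 ≥ 0.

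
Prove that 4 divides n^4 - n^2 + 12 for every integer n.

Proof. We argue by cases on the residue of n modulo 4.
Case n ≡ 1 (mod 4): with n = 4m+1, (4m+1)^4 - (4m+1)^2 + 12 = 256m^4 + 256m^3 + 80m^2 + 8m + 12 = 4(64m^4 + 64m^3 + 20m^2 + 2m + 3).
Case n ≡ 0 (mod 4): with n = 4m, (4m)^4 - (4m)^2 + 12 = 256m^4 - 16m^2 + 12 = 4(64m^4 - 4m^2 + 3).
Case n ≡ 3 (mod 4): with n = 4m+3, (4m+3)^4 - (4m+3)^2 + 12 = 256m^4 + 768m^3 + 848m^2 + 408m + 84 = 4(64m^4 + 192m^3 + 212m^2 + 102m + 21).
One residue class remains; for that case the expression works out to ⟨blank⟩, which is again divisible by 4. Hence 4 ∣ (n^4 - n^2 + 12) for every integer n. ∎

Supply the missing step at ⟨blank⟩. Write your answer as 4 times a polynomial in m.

The residues treated are {1, 0, 3}, so the missing case is n ≡ 2 (mod 4); write n = 4m+2.
Then (4m+2)^4 - (4m+2)^2 + 12 = 256m^4 + 512m^3 + 368m^2 + 112m + 24 = 4(64m^4 + 128m^3 + 92m^2 + 28m + 6).

4(64m^4 + 128m^3 + 92m^2 + 28m + 6)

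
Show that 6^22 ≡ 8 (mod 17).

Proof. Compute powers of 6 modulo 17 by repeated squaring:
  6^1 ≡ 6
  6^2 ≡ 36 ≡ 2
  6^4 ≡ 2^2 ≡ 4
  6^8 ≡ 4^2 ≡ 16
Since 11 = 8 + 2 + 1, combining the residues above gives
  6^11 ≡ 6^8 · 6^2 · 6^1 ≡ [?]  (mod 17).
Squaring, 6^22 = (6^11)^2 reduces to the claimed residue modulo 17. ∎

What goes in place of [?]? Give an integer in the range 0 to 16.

5

6^8 · 6^2 · 6^1 ≡ 16 · 2 · 6 = 192.
192 mod 17 = 5, so 6^11 ≡ 5 (mod 17).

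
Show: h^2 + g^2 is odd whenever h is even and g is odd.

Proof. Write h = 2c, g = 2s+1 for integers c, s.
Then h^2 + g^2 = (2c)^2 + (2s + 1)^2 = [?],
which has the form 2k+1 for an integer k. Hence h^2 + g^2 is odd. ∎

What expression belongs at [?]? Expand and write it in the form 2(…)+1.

2(2c^2 + 2s^2 + 2s) + 1

Expanding: (2c)^2 + (2s + 1)^2 = 4c^2 + 4s^2 + 4s + 1.
Every term except the constant is even, so this is 2(2c^2 + 2s^2 + 2s) + 1,
and 2c^2 + 2s^2 + 2s ∈ ℤ gives the required form.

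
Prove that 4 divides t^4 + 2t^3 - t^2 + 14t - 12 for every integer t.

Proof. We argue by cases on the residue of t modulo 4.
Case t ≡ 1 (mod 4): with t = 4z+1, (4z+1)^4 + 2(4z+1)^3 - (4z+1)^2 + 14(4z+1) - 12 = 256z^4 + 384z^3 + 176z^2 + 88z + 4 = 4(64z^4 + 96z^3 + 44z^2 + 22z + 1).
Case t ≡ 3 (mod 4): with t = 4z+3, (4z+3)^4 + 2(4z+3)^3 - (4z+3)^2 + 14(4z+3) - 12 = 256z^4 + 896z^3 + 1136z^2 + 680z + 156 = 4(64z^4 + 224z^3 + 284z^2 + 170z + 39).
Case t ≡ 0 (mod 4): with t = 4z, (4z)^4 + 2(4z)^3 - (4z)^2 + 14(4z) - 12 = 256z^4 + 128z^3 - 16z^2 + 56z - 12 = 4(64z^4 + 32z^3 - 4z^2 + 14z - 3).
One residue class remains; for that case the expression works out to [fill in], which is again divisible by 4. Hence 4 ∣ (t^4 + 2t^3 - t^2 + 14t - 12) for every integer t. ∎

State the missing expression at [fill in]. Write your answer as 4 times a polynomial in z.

4(64z^4 + 160z^3 + 140z^2 + 66z + 11)

The residues treated are {1, 3, 0}, so the missing case is t ≡ 2 (mod 4); write t = 4z+2.
Then (4z+2)^4 + 2(4z+2)^3 - (4z+2)^2 + 14(4z+2) - 12 = 256z^4 + 640z^3 + 560z^2 + 264z + 44 = 4(64z^4 + 160z^3 + 140z^2 + 66z + 11).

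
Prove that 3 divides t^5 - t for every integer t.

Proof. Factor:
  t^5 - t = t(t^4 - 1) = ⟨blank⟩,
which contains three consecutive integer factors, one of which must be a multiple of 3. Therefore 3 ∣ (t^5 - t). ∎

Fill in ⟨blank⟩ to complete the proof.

(t - 1)t(t + 1)(t^2 + 1)

t^4 - 1 = (t^2 - 1)(t^2 + 1), and t^2 - 1 = (t-1)(t+1).
So t(t^4 - 1) = (t - 1)t(t + 1)(t^2 + 1).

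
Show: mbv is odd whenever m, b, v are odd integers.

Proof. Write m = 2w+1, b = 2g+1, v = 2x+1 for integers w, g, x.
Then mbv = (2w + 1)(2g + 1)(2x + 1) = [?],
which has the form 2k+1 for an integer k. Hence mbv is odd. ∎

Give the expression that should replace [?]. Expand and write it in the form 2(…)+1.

Expanding: (2w + 1)(2g + 1)(2x + 1) = 8gwx + 4gw + 4gx + 2g + 4wx + 2w + 2x + 1.
Every term except the constant is even, so this is 2(4gwx + 2gw + 2gx + g + 2wx + w + x) + 1,
and 4gwx + 2gw + 2gx + g + 2wx + w + x ∈ ℤ gives the required form.

2(4gwx + 2gw + 2gx + g + 2wx + w + x) + 1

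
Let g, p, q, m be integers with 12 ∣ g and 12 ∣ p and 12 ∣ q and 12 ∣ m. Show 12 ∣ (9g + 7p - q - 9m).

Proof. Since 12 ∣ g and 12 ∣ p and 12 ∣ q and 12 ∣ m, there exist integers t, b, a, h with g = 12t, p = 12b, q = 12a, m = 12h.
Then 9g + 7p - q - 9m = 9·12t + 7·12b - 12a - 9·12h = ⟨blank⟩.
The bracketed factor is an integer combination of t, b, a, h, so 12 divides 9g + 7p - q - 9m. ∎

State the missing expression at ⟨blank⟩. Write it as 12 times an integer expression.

12(-a + 7b - 9h + 9t)

Pull the common 12 out of every term: 9·12t + 7·12b - 12a - 9·12h = 12(-a + 7b - 9h + 9t).
-a + 7b - 9h + 9t is an integer, which exhibits the divisibility.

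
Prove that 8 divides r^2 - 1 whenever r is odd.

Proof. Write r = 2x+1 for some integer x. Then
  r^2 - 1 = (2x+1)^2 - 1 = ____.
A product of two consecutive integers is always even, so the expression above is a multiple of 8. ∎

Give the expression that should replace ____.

(2x+1)^2 - 1 = 4x^2 + 4x + 1 - 1 = 4x^2 + 4x = 4x(x+1).
Since x and x+1 are consecutive, x(x+1) is even, and 4·(even) is a multiple of 8.

4x(x + 1)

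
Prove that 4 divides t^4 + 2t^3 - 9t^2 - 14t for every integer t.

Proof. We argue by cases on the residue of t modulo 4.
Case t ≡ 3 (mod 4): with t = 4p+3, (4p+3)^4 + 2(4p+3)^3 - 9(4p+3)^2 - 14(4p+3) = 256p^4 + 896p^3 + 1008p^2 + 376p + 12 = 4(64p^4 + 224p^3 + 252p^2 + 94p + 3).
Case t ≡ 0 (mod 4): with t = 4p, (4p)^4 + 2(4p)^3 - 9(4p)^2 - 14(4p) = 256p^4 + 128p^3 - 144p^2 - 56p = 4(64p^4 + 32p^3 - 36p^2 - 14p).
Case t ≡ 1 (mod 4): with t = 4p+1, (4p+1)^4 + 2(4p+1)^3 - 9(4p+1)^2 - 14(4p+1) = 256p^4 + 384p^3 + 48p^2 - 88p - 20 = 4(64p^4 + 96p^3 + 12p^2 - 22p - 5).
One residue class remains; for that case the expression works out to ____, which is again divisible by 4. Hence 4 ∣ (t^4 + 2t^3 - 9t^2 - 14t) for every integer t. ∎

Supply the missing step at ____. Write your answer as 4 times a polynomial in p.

Only t ≡ 2 (mod 4) is unaccounted for. Put t = 4p+2:
(4p+2)^4 + 2(4p+2)^3 - 9(4p+2)^2 - 14(4p+2) expands to 256p^4 + 640p^3 + 432p^2 + 24p - 32,
and factoring out 4 leaves 4(64p^4 + 160p^3 + 108p^2 + 6p - 8).

4(64p^4 + 160p^3 + 108p^2 + 6p - 8)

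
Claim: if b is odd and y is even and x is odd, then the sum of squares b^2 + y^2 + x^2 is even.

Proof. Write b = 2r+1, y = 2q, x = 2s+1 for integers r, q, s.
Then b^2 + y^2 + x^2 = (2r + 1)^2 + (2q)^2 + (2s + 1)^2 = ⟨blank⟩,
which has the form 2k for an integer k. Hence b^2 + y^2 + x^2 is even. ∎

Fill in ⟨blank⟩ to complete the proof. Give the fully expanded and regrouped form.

(2r + 1)^2 + (2q)^2 + (2s + 1)^2 = 4q^2 + 4r^2 + 4r + 4s^2 + 4s + 2
= 2(2q^2 + 2r^2 + 2r + 2s^2 + 2s + 1).
Since 2q^2 + 2r^2 + 2r + 2s^2 + 2s + 1 is an integer, the sum of squares is of the form 2k for an integer k.

2(2q^2 + 2r^2 + 2r + 2s^2 + 2s + 1)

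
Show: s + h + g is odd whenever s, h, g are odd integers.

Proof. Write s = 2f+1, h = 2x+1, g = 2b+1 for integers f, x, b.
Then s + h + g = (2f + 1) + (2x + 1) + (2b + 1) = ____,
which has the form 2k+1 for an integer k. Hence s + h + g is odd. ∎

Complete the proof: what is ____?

2(b + f + x + 1) + 1

(2f + 1) + (2x + 1) + (2b + 1) = 2b + 2f + 2x + 3
= 2(b + f + x + 1) + 1.
Since b + f + x + 1 is an integer, the sum is of the form 2k+1 for an integer k.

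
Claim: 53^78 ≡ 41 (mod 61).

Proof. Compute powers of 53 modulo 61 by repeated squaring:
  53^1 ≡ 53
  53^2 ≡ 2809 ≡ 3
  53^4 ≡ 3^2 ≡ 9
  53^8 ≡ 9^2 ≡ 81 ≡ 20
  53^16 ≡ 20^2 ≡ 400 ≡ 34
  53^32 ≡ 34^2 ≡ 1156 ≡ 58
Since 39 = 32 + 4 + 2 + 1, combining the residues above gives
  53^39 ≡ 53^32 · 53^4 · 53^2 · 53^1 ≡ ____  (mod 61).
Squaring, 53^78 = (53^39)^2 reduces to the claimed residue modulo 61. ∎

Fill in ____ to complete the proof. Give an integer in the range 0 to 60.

38

Multiply the listed residues: 58 · 9 · 3 · 53 = 522 → 1566 → 82998.
Reducing modulo 61: 82998 = 1360·61 + 38, so 53^39 ≡ 38.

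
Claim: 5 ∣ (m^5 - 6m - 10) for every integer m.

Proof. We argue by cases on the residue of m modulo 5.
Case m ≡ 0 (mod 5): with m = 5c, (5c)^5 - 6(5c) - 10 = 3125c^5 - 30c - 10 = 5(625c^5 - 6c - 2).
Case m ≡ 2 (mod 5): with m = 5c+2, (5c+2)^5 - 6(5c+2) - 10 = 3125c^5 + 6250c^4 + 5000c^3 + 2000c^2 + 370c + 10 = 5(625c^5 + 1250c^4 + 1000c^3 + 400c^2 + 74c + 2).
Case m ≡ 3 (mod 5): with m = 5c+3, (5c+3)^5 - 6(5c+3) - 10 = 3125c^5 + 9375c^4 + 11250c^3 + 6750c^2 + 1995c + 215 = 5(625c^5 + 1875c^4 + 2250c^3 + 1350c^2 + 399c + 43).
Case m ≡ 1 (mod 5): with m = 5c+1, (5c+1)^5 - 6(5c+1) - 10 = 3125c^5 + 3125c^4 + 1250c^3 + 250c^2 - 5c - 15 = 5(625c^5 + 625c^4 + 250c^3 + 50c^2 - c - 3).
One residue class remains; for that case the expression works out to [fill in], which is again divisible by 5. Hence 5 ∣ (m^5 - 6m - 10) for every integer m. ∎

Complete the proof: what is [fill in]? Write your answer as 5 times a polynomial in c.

The residues treated are {0, 2, 3, 1}, so the missing case is m ≡ 4 (mod 5); write m = 5c+4.
Then (5c+4)^5 - 6(5c+4) - 10 = 3125c^5 + 12500c^4 + 20000c^3 + 16000c^2 + 6370c + 990 = 5(625c^5 + 2500c^4 + 4000c^3 + 3200c^2 + 1274c + 198).

5(625c^5 + 2500c^4 + 4000c^3 + 3200c^2 + 1274c + 198)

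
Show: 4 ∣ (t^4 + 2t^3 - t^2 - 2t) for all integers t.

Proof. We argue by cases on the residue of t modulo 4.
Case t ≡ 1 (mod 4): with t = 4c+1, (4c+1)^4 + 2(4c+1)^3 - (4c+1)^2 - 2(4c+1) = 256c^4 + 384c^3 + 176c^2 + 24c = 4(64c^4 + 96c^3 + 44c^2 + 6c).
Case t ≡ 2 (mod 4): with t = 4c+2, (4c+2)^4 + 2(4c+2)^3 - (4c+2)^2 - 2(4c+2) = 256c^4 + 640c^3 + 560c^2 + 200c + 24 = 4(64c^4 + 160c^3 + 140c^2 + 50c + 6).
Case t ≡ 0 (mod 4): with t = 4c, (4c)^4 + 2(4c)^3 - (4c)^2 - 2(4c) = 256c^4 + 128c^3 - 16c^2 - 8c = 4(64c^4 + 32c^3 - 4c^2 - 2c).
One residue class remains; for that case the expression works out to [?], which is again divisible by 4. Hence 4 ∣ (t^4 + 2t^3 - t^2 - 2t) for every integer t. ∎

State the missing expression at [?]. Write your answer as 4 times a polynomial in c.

Only t ≡ 3 (mod 4) is unaccounted for. Put t = 4c+3:
(4c+3)^4 + 2(4c+3)^3 - (4c+3)^2 - 2(4c+3) expands to 256c^4 + 896c^3 + 1136c^2 + 616c + 120,
and factoring out 4 leaves 4(64c^4 + 224c^3 + 284c^2 + 154c + 30).

4(64c^4 + 224c^3 + 284c^2 + 154c + 30)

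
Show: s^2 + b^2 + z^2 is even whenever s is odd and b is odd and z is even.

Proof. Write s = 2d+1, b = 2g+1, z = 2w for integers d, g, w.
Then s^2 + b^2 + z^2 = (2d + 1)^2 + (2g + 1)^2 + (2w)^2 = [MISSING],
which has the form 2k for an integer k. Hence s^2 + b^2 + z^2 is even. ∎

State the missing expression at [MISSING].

2(2d^2 + 2d + 2g^2 + 2g + 2w^2 + 1)

Expanding: (2d + 1)^2 + (2g + 1)^2 + (2w)^2 = 4d^2 + 4d + 4g^2 + 4g + 4w^2 + 2.
Every term is even; pulling out the factor of 2 gives 2(2d^2 + 2d + 2g^2 + 2g + 2w^2 + 1).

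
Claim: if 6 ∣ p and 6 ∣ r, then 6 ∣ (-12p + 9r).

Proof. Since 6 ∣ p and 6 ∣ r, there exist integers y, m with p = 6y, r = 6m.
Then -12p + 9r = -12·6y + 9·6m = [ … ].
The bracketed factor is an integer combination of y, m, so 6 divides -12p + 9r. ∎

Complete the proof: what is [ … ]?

6(9m - 12y)

Pull the common 6 out of every term: -12·6y + 9·6m = 6(9m - 12y).
9m - 12y is an integer, which exhibits the divisibility.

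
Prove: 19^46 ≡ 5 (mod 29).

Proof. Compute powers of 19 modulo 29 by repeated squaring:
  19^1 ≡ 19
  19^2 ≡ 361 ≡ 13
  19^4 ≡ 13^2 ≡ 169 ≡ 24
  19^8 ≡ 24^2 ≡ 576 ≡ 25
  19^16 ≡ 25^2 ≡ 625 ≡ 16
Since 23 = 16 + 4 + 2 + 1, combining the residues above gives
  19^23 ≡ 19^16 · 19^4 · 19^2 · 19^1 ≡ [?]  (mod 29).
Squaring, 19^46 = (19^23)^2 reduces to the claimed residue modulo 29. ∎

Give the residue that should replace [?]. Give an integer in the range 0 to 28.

18

19^16 · 19^4 · 19^2 · 19^1 ≡ 16 · 24 · 13 · 19 = 94848.
94848 mod 29 = 18, so 19^23 ≡ 18 (mod 29).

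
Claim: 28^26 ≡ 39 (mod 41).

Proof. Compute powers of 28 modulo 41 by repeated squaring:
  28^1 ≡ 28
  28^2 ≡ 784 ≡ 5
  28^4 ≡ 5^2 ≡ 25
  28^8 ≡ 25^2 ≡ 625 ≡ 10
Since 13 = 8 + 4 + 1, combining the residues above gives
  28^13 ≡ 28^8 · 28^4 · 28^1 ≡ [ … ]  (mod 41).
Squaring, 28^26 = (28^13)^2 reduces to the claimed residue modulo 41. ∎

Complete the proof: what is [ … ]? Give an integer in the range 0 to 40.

28^8 · 28^4 · 28^1 ≡ 10 · 25 · 28 = 7000.
7000 mod 41 = 30, so 28^13 ≡ 30 (mod 41).

30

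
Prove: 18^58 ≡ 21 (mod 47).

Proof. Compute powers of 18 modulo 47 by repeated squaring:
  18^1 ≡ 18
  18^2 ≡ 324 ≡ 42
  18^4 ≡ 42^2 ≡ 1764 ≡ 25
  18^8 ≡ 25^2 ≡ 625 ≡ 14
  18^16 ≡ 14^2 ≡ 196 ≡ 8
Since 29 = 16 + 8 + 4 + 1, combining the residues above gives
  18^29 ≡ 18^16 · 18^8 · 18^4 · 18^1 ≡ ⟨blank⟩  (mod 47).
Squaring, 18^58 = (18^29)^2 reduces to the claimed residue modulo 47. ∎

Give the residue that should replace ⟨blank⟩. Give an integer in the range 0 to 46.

16

Multiply the listed residues: 8 · 14 · 25 · 18 = 112 → 2800 → 50400.
Reducing modulo 47: 50400 = 1072·47 + 16, so 18^29 ≡ 16.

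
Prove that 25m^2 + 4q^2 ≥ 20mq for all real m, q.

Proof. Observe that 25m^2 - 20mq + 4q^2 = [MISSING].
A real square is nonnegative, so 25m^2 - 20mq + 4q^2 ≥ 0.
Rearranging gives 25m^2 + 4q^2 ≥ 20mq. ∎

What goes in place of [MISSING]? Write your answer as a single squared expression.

25m^2 - 20mq + 4q^2 is a perfect-square trinomial: the outer terms are (5m)^2 and (2q)^2, and the cross term is -2·5m·2q.
So 25m^2 - 20mq + 4q^2 = (5m - 2q)^2 ≥ 0.

(5m - 2q)^2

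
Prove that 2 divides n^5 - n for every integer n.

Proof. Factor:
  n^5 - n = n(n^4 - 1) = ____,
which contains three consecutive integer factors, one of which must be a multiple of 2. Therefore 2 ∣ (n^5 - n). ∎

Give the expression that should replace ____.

(n - 1)n(n + 1)(n^2 + 1)

n^4 - 1 = (n^2 - 1)(n^2 + 1), and n^2 - 1 = (n-1)(n+1).
So n(n^4 - 1) = (n - 1)n(n + 1)(n^2 + 1).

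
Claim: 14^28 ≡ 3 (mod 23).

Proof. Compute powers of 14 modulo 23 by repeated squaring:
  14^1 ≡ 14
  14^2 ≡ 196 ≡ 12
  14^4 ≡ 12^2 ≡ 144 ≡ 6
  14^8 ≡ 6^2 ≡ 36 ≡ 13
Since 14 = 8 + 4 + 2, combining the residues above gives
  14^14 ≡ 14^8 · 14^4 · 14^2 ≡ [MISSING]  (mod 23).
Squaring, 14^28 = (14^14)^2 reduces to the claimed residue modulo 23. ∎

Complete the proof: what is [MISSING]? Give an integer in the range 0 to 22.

14^8 · 14^4 · 14^2 ≡ 13 · 6 · 12 = 936.
936 mod 23 = 16, so 14^14 ≡ 16 (mod 23).

16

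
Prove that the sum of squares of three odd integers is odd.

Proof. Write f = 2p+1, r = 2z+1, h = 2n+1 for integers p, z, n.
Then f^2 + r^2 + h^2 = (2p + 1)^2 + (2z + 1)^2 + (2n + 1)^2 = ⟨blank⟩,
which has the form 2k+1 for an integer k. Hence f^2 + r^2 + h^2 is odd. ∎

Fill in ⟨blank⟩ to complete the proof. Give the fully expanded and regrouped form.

(2p + 1)^2 + (2z + 1)^2 + (2n + 1)^2 = 4n^2 + 4n + 4p^2 + 4p + 4z^2 + 4z + 3
= 2(2n^2 + 2n + 2p^2 + 2p + 2z^2 + 2z + 1) + 1.
Since 2n^2 + 2n + 2p^2 + 2p + 2z^2 + 2z + 1 is an integer, the sum of squares is of the form 2k+1 for an integer k.

2(2n^2 + 2n + 2p^2 + 2p + 2z^2 + 2z + 1) + 1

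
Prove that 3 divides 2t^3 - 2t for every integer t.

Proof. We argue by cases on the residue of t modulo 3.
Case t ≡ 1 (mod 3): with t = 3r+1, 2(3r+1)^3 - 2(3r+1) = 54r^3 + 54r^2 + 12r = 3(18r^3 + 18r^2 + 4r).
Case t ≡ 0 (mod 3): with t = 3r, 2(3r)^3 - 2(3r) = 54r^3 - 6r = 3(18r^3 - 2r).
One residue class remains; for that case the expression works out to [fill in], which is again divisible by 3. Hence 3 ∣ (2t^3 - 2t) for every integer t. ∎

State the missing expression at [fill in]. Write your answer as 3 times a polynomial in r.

3(18r^3 + 36r^2 + 22r + 4)

The residues treated are {1, 0}, so the missing case is t ≡ 2 (mod 3); write t = 3r+2.
Then 2(3r+2)^3 - 2(3r+2) = 54r^3 + 108r^2 + 66r + 12 = 3(18r^3 + 36r^2 + 22r + 4).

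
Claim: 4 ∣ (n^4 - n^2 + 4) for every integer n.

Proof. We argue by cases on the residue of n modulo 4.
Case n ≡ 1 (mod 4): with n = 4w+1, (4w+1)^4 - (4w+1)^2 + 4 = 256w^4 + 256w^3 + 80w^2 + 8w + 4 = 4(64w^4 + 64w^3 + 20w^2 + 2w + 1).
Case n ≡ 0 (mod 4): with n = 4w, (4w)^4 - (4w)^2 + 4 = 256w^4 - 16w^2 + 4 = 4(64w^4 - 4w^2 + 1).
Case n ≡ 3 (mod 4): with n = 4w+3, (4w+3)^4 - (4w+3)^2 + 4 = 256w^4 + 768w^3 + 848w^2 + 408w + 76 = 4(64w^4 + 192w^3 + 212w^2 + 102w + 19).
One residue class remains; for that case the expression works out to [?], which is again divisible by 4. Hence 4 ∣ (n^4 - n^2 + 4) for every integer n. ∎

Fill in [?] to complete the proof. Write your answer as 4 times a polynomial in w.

Only n ≡ 2 (mod 4) is unaccounted for. Put n = 4w+2:
(4w+2)^4 - (4w+2)^2 + 4 expands to 256w^4 + 512w^3 + 368w^2 + 112w + 16,
and factoring out 4 leaves 4(64w^4 + 128w^3 + 92w^2 + 28w + 4).

4(64w^4 + 128w^3 + 92w^2 + 28w + 4)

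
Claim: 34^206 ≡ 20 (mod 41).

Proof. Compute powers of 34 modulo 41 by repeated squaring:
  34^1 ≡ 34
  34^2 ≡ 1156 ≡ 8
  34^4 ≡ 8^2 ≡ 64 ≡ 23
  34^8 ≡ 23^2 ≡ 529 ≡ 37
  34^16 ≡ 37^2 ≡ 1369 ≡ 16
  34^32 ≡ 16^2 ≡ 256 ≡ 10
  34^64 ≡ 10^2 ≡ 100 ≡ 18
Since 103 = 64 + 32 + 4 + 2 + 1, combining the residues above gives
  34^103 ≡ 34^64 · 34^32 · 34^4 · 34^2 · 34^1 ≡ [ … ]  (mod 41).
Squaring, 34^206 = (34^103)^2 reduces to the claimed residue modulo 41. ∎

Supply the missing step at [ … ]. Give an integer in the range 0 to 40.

15

Multiply the listed residues: 18 · 10 · 23 · 8 · 34 = 180 → 4140 → 33120 → 1126080.
Reducing modulo 41: 1126080 = 27465·41 + 15, so 34^103 ≡ 15.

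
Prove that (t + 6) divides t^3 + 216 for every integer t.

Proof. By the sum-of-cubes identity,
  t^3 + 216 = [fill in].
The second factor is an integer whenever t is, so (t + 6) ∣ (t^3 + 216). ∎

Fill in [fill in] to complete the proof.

(t + 6)(t^2 - 6t + 36)

Polynomial division of t^3 + 216 by t + 6 leaves remainder 0 and quotient t^2 - 6t + 36.
Hence t^3 + 216 = (t + 6)(t^2 - 6t + 36).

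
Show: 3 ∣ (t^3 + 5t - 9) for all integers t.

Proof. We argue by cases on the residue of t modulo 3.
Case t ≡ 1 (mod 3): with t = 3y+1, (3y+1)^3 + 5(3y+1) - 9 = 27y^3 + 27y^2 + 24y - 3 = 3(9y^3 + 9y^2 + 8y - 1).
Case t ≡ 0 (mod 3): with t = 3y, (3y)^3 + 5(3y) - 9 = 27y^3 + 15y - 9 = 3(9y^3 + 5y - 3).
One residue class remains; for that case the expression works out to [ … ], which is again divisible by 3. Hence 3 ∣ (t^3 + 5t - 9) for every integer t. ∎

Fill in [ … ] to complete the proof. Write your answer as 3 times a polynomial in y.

3(9y^3 + 18y^2 + 17y + 3)

The residues treated are {1, 0}, so the missing case is t ≡ 2 (mod 3); write t = 3y+2.
Then (3y+2)^3 + 5(3y+2) - 9 = 27y^3 + 54y^2 + 51y + 9 = 3(9y^3 + 18y^2 + 17y + 3).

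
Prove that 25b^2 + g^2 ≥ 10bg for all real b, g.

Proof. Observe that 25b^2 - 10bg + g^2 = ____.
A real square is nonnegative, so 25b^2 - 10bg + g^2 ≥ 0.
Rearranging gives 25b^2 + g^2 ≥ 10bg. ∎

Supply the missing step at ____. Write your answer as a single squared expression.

(5b - g)^2

The leading and trailing coefficients are 5^2 and 1^2, and 10 = 2·5·1, so the trinomial is (5b - g)^2.
Hence 25b^2 - 10bg + g^2 ≥ 0.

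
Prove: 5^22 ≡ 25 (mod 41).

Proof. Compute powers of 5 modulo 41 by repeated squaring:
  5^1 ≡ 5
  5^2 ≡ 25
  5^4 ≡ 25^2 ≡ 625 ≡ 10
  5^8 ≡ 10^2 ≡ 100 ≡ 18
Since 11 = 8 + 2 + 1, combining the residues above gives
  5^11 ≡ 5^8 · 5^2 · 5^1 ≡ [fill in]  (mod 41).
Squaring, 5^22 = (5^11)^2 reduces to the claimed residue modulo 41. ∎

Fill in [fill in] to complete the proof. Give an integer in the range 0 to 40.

Multiply the listed residues: 18 · 25 · 5 = 450 → 2250.
Reducing modulo 41: 2250 = 54·41 + 36, so 5^11 ≡ 36.

36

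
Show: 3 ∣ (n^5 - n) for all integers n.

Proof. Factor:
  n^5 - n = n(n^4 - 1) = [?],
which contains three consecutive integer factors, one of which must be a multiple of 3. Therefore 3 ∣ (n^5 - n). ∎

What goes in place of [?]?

(n - 1)n(n + 1)(n^2 + 1)

n^4 - 1 = (n^2 - 1)(n^2 + 1), and n^2 - 1 = (n-1)(n+1).
So n(n^4 - 1) = (n - 1)n(n + 1)(n^2 + 1).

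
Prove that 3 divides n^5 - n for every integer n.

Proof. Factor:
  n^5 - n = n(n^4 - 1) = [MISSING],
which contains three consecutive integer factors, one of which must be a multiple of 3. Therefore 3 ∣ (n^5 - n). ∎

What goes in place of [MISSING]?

(n - 1)n(n + 1)(n^2 + 1)

n^4 - 1 = (n^2 - 1)(n^2 + 1), and n^2 - 1 = (n-1)(n+1).
So n(n^4 - 1) = (n - 1)n(n + 1)(n^2 + 1).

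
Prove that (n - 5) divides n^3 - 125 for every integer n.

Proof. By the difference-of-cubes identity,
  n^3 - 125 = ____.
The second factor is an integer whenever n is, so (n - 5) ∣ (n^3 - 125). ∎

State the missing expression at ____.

Polynomial division of n^3 - 125 by n - 5 leaves remainder 0 and quotient n^2 + 5n + 25.
Hence n^3 - 125 = (n - 5)(n^2 + 5n + 25).

(n - 5)(n^2 + 5n + 25)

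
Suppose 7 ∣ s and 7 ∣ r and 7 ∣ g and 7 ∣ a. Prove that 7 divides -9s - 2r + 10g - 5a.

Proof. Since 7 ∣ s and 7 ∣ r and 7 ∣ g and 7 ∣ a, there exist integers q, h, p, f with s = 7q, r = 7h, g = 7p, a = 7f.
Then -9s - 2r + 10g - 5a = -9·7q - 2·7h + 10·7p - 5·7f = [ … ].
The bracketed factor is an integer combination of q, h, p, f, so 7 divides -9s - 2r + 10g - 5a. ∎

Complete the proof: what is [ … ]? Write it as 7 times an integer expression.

Each term has a factor of 7: -9·7q - 2·7h + 10·7p - 5·7f = 7·(-5f - 2h + 10p - 9q).
Since -5f - 2h + 10p - 9q is an integer, 7 ∣ (-9s - 2r + 10g - 5a).

7(-5f - 2h + 10p - 9q)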